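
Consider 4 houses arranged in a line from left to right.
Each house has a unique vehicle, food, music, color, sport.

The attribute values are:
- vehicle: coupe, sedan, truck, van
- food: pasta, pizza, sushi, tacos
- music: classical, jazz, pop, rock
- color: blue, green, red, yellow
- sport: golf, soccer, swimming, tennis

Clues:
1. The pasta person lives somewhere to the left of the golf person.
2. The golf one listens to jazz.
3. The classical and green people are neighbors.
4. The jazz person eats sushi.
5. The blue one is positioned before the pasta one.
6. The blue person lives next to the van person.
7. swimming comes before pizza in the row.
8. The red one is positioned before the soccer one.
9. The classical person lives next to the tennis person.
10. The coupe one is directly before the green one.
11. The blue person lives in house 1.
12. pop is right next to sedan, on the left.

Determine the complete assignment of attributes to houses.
Solution:

House | Vehicle | Food | Music | Color | Sport
----------------------------------------------
  1   | coupe | tacos | classical | blue | swimming
  2   | van | pasta | pop | green | tennis
  3   | sedan | sushi | jazz | red | golf
  4   | truck | pizza | rock | yellow | soccer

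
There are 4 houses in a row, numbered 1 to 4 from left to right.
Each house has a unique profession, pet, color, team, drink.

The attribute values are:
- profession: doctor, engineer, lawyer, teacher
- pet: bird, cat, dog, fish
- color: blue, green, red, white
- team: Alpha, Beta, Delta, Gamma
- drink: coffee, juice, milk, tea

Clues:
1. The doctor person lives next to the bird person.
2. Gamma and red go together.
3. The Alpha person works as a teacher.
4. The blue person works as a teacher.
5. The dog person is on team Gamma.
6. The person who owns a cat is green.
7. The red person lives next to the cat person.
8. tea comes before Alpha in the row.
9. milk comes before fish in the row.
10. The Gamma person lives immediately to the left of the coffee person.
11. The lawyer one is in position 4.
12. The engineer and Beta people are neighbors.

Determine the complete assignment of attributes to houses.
Solution:

House | Profession | Pet | Color | Team | Drink
-----------------------------------------------
  1   | engineer | dog | red | Gamma | tea
  2   | doctor | cat | green | Beta | coffee
  3   | teacher | bird | blue | Alpha | milk
  4   | lawyer | fish | white | Delta | juice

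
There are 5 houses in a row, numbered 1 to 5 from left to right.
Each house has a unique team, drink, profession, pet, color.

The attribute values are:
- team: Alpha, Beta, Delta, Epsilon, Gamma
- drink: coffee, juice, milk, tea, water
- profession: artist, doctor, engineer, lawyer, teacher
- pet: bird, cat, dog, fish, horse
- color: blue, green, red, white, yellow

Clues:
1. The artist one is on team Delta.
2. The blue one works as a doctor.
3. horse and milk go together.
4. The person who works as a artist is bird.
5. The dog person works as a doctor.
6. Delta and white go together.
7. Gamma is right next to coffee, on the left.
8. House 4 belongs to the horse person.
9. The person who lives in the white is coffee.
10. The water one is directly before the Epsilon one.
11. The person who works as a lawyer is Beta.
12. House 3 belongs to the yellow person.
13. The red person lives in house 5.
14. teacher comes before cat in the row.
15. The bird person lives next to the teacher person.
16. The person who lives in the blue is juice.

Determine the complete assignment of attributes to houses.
Solution:

House | Team | Drink | Profession | Pet | Color
-----------------------------------------------
  1   | Gamma | juice | doctor | dog | blue
  2   | Delta | coffee | artist | bird | white
  3   | Alpha | water | teacher | fish | yellow
  4   | Epsilon | milk | engineer | horse | green
  5   | Beta | tea | lawyer | cat | red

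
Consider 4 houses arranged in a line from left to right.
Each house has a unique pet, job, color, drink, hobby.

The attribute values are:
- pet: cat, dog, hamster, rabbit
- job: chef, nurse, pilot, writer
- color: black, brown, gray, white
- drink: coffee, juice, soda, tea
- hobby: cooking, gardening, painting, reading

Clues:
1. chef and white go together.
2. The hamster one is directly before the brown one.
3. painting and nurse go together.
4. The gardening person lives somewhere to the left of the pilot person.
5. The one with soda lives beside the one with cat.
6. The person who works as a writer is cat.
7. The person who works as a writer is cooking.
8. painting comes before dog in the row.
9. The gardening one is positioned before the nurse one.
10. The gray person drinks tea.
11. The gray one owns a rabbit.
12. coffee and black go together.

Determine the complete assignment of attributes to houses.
Solution:

House | Pet | Job | Color | Drink | Hobby
-----------------------------------------
  1   | hamster | chef | white | soda | gardening
  2   | cat | writer | brown | juice | cooking
  3   | rabbit | nurse | gray | tea | painting
  4   | dog | pilot | black | coffee | reading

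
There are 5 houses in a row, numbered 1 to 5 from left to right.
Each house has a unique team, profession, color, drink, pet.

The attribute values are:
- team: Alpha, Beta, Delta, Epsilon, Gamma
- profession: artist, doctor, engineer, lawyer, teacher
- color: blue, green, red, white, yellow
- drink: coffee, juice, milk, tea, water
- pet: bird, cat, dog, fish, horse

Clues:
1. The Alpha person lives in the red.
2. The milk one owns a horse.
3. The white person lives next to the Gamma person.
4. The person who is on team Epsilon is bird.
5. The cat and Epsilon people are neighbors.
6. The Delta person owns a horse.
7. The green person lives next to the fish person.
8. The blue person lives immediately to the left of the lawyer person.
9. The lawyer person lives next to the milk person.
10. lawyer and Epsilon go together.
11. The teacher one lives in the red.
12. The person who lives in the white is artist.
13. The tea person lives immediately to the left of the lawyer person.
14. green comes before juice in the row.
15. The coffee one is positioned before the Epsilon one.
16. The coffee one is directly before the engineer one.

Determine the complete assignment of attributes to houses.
Solution:

House | Team | Profession | Color | Drink | Pet
-----------------------------------------------
  1   | Beta | artist | white | coffee | dog
  2   | Gamma | engineer | blue | tea | cat
  3   | Epsilon | lawyer | yellow | water | bird
  4   | Delta | doctor | green | milk | horse
  5   | Alpha | teacher | red | juice | fish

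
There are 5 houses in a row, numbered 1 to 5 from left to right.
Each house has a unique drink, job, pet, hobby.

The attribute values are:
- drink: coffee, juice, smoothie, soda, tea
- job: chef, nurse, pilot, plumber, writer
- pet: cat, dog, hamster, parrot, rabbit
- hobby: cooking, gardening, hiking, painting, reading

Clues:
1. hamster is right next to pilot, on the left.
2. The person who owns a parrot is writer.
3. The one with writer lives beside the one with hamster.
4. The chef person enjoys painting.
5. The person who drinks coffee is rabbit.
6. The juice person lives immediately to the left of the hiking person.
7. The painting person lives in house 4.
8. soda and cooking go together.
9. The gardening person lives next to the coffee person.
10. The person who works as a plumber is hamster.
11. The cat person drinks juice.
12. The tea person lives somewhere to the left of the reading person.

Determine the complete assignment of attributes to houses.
Solution:

House | Drink | Job | Pet | Hobby
---------------------------------
  1   | soda | writer | parrot | cooking
  2   | tea | plumber | hamster | gardening
  3   | coffee | pilot | rabbit | reading
  4   | juice | chef | cat | painting
  5   | smoothie | nurse | dog | hiking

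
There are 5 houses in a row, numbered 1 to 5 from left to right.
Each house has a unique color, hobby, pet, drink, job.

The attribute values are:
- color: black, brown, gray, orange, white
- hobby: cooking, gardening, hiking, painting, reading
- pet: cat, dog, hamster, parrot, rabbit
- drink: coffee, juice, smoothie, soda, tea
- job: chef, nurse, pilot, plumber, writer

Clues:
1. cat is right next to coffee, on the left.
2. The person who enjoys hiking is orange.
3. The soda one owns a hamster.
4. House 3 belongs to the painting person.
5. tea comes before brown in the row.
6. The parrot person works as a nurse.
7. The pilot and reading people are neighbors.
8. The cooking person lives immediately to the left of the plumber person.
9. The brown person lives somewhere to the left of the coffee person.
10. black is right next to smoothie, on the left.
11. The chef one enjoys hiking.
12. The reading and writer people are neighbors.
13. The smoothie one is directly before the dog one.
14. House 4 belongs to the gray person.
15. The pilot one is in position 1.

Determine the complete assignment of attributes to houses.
Solution:

House | Color | Hobby | Pet | Drink | Job
-----------------------------------------
  1   | black | cooking | rabbit | tea | pilot
  2   | brown | reading | cat | smoothie | plumber
  3   | white | painting | dog | coffee | writer
  4   | gray | gardening | parrot | juice | nurse
  5   | orange | hiking | hamster | soda | chef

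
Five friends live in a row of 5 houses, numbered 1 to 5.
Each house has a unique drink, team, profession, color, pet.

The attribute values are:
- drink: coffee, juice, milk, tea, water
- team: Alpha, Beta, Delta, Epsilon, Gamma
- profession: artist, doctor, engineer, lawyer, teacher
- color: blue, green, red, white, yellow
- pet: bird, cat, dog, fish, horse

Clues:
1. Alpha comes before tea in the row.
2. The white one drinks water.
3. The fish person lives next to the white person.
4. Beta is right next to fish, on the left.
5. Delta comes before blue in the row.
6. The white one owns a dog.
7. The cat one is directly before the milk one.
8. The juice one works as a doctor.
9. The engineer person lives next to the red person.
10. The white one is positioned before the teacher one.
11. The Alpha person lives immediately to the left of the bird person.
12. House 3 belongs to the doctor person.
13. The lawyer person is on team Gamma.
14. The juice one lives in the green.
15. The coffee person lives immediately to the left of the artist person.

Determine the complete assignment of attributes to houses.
Solution:

House | Drink | Team | Profession | Color | Pet
-----------------------------------------------
  1   | coffee | Alpha | engineer | yellow | cat
  2   | milk | Beta | artist | red | bird
  3   | juice | Delta | doctor | green | fish
  4   | water | Gamma | lawyer | white | dog
  5   | tea | Epsilon | teacher | blue | horse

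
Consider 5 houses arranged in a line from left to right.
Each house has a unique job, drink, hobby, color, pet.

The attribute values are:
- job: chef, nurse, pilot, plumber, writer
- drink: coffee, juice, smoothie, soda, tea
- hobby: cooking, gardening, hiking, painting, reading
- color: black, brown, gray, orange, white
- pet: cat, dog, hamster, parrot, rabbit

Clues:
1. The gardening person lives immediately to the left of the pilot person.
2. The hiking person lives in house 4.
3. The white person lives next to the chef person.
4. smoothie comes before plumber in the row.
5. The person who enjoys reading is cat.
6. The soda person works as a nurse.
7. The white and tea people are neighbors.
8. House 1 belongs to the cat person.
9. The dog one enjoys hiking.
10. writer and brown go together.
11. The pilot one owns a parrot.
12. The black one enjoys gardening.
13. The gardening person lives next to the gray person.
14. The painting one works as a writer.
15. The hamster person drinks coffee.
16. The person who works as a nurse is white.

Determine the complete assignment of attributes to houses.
Solution:

House | Job | Drink | Hobby | Color | Pet
-----------------------------------------
  1   | nurse | soda | reading | white | cat
  2   | chef | tea | gardening | black | rabbit
  3   | pilot | smoothie | cooking | gray | parrot
  4   | plumber | juice | hiking | orange | dog
  5   | writer | coffee | painting | brown | hamster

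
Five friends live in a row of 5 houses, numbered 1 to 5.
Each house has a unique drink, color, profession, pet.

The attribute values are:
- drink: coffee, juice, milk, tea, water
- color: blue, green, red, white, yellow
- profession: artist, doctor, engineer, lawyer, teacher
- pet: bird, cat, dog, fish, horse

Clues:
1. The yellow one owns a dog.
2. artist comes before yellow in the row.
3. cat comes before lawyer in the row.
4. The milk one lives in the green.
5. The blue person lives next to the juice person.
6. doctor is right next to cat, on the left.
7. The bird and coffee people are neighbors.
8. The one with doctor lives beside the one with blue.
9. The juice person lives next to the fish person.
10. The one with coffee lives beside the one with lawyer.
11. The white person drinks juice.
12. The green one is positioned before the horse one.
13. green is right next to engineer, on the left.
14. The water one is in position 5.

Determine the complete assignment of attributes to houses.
Solution:

House | Drink | Color | Profession | Pet
----------------------------------------
  1   | milk | green | doctor | bird
  2   | coffee | blue | engineer | cat
  3   | juice | white | lawyer | horse
  4   | tea | red | artist | fish
  5   | water | yellow | teacher | dog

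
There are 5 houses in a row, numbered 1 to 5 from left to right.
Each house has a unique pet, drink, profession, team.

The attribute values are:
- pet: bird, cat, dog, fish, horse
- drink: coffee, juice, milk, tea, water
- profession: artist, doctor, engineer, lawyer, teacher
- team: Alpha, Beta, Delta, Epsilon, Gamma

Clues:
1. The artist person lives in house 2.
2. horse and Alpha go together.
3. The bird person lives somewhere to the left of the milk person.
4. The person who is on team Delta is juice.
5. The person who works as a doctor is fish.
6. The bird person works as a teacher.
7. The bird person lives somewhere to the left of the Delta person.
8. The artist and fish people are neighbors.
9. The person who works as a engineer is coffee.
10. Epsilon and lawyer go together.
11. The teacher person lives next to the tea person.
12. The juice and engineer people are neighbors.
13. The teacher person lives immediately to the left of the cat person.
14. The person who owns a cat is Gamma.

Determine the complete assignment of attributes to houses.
Solution:

House | Pet | Drink | Profession | Team
---------------------------------------
  1   | bird | water | teacher | Beta
  2   | cat | tea | artist | Gamma
  3   | fish | juice | doctor | Delta
  4   | horse | coffee | engineer | Alpha
  5   | dog | milk | lawyer | Epsilon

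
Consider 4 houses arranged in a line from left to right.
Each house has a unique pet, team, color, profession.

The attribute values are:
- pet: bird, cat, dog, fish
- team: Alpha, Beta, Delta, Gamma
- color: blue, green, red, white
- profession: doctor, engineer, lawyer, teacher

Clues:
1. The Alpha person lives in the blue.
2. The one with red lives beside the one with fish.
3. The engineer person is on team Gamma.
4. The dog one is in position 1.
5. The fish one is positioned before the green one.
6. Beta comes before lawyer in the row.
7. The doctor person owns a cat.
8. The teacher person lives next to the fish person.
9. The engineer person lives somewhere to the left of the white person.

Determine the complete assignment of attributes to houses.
Solution:

House | Pet | Team | Color | Profession
---------------------------------------
  1   | dog | Beta | red | teacher
  2   | fish | Alpha | blue | lawyer
  3   | bird | Gamma | green | engineer
  4   | cat | Delta | white | doctor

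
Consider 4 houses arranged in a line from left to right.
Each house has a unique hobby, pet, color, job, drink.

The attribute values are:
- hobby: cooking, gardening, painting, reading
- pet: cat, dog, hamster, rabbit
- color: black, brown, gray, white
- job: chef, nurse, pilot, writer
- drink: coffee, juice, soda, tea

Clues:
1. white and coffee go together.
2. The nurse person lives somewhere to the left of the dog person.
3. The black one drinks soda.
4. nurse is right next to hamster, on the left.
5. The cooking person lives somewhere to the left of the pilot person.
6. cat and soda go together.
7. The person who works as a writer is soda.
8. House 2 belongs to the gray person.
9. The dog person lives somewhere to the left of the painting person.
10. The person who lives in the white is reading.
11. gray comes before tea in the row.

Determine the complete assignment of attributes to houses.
Solution:

House | Hobby | Pet | Color | Job | Drink
-----------------------------------------
  1   | reading | rabbit | white | nurse | coffee
  2   | cooking | hamster | gray | chef | juice
  3   | gardening | dog | brown | pilot | tea
  4   | painting | cat | black | writer | soda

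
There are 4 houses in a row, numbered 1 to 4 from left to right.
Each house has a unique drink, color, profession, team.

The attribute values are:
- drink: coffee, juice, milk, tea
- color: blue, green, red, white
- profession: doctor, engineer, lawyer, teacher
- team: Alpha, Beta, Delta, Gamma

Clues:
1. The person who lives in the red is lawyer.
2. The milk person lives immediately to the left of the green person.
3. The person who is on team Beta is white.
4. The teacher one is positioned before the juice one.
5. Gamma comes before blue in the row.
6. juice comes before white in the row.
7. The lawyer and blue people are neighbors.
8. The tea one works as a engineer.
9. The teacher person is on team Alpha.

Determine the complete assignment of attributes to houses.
Solution:

House | Drink | Color | Profession | Team
-----------------------------------------
  1   | coffee | red | lawyer | Gamma
  2   | milk | blue | teacher | Alpha
  3   | juice | green | doctor | Delta
  4   | tea | white | engineer | Beta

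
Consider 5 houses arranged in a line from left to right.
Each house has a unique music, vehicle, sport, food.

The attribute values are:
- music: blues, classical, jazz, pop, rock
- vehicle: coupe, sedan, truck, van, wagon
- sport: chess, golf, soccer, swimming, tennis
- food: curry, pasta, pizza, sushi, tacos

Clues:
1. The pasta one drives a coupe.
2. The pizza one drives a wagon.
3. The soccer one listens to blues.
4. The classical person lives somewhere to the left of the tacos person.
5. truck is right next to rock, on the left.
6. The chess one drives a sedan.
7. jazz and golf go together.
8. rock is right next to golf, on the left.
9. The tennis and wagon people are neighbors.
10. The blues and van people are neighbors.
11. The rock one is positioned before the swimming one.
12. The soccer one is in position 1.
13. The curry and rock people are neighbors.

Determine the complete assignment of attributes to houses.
Solution:

House | Music | Vehicle | Sport | Food
--------------------------------------
  1   | blues | truck | soccer | curry
  2   | rock | van | tennis | sushi
  3   | jazz | wagon | golf | pizza
  4   | classical | coupe | swimming | pasta
  5   | pop | sedan | chess | tacos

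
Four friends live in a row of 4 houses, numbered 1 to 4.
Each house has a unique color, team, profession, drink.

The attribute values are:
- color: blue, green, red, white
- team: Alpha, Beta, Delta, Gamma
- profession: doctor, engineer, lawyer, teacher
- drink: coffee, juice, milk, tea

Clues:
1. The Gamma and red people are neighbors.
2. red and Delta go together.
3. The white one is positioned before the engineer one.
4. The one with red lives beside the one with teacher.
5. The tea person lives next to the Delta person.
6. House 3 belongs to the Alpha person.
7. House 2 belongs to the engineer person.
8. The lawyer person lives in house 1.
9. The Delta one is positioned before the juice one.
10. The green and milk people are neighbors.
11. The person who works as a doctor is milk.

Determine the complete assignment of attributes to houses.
Solution:

House | Color | Team | Profession | Drink
-----------------------------------------
  1   | white | Gamma | lawyer | tea
  2   | red | Delta | engineer | coffee
  3   | green | Alpha | teacher | juice
  4   | blue | Beta | doctor | milk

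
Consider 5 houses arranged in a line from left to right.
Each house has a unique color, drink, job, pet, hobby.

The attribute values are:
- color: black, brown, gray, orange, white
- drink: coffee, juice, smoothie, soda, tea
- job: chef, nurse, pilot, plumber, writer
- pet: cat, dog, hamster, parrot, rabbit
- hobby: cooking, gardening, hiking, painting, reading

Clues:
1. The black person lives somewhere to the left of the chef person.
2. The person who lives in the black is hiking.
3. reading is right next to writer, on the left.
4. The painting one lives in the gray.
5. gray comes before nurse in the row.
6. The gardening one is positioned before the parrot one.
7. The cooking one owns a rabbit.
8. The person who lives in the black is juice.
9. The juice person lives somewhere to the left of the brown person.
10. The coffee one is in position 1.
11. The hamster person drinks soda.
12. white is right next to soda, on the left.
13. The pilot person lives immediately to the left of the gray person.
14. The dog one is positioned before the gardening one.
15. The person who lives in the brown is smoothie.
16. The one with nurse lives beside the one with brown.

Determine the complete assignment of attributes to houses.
Solution:

House | Color | Drink | Job | Pet | Hobby
-----------------------------------------
  1   | white | coffee | pilot | dog | reading
  2   | gray | soda | writer | hamster | painting
  3   | orange | tea | plumber | cat | gardening
  4   | black | juice | nurse | parrot | hiking
  5   | brown | smoothie | chef | rabbit | cooking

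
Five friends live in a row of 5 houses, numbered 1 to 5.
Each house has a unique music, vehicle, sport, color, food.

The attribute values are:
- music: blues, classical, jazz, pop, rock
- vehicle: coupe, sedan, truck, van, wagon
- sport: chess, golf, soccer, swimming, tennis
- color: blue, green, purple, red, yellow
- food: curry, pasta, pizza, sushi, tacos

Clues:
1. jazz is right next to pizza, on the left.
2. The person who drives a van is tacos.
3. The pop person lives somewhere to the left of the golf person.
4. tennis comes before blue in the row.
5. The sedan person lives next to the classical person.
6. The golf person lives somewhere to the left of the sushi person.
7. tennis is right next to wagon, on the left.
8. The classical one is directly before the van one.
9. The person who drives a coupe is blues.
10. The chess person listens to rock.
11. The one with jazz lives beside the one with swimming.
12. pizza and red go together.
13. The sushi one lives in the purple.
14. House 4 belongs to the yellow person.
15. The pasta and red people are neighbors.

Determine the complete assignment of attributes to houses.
Solution:

House | Music | Vehicle | Sport | Color | Food
----------------------------------------------
  1   | jazz | sedan | tennis | green | pasta
  2   | classical | wagon | swimming | red | pizza
  3   | pop | van | soccer | blue | tacos
  4   | blues | coupe | golf | yellow | curry
  5   | rock | truck | chess | purple | sushi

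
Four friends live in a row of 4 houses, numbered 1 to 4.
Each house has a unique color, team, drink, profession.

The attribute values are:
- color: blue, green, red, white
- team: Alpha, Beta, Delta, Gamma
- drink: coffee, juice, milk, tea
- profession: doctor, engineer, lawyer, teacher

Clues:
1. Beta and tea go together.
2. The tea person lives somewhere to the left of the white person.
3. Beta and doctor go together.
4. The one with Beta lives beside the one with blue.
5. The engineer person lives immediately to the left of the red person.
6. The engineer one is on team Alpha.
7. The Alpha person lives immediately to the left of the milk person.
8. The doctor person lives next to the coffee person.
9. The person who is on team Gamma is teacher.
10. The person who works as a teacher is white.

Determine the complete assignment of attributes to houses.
Solution:

House | Color | Team | Drink | Profession
-----------------------------------------
  1   | green | Beta | tea | doctor
  2   | blue | Alpha | coffee | engineer
  3   | red | Delta | milk | lawyer
  4   | white | Gamma | juice | teacher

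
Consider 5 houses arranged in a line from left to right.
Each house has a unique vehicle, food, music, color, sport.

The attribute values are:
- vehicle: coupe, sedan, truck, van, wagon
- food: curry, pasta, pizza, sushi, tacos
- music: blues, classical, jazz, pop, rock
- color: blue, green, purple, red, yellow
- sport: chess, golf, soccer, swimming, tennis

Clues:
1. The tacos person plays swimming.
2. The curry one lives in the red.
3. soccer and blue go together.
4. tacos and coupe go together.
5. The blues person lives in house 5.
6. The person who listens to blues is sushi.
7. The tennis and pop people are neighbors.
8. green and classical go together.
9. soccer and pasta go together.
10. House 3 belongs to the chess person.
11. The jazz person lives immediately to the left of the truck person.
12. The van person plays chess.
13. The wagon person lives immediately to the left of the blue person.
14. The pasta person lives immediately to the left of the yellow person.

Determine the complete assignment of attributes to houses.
Solution:

House | Vehicle | Food | Music | Color | Sport
----------------------------------------------
  1   | wagon | curry | jazz | red | tennis
  2   | truck | pasta | pop | blue | soccer
  3   | van | pizza | rock | yellow | chess
  4   | coupe | tacos | classical | green | swimming
  5   | sedan | sushi | blues | purple | golf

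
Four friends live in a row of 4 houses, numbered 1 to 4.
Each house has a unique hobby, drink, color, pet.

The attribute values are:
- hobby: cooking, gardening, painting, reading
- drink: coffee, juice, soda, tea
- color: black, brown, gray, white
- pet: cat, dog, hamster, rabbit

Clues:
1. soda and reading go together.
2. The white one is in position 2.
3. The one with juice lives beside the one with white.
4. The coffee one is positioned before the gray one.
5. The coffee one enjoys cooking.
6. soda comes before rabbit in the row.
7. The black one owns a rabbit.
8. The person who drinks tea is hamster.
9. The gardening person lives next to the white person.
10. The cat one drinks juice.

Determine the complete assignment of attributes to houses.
Solution:

House | Hobby | Drink | Color | Pet
-----------------------------------
  1   | gardening | juice | brown | cat
  2   | reading | soda | white | dog
  3   | cooking | coffee | black | rabbit
  4   | painting | tea | gray | hamster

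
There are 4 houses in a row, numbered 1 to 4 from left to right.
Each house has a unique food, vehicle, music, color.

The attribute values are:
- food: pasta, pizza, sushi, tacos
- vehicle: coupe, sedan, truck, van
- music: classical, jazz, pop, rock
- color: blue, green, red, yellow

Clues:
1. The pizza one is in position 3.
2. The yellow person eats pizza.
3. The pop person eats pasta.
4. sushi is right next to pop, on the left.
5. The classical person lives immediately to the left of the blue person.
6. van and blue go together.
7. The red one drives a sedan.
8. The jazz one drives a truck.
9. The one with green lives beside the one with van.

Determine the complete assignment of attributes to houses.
Solution:

House | Food | Vehicle | Music | Color
--------------------------------------
  1   | sushi | coupe | classical | green
  2   | pasta | van | pop | blue
  3   | pizza | truck | jazz | yellow
  4   | tacos | sedan | rock | red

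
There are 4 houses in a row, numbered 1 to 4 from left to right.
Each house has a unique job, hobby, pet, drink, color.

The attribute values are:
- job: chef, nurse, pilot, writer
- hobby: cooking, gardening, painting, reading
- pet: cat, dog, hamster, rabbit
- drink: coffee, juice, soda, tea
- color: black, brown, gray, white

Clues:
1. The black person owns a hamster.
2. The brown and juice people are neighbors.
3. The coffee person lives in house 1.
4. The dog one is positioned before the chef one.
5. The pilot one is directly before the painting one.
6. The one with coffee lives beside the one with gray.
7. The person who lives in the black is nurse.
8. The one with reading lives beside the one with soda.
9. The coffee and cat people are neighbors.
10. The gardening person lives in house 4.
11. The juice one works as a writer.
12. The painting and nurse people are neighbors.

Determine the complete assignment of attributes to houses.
Solution:

House | Job | Hobby | Pet | Drink | Color
-----------------------------------------
  1   | pilot | cooking | dog | coffee | brown
  2   | writer | painting | cat | juice | gray
  3   | nurse | reading | hamster | tea | black
  4   | chef | gardening | rabbit | soda | white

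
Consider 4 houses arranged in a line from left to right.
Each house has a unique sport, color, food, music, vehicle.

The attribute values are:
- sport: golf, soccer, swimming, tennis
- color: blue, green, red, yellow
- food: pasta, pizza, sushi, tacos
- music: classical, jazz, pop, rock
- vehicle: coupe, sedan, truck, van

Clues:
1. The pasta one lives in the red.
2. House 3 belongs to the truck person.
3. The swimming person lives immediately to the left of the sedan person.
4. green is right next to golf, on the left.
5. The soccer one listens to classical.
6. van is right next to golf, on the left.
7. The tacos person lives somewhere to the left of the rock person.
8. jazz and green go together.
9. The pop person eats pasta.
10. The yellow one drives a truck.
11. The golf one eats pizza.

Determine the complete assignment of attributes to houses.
Solution:

House | Sport | Color | Food | Music | Vehicle
----------------------------------------------
  1   | swimming | green | tacos | jazz | van
  2   | golf | blue | pizza | rock | sedan
  3   | soccer | yellow | sushi | classical | truck
  4   | tennis | red | pasta | pop | coupe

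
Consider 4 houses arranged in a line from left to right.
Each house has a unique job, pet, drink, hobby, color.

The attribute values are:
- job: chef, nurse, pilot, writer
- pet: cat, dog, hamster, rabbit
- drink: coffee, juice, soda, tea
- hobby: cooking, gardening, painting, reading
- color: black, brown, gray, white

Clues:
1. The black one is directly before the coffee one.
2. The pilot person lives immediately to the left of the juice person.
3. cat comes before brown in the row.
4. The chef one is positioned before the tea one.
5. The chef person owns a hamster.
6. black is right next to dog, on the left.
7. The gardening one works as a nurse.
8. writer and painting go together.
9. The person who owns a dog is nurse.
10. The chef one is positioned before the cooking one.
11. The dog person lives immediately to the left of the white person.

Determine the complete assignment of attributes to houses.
Solution:

House | Job | Pet | Drink | Hobby | Color
-----------------------------------------
  1   | chef | hamster | soda | reading | black
  2   | nurse | dog | coffee | gardening | gray
  3   | pilot | cat | tea | cooking | white
  4   | writer | rabbit | juice | painting | brown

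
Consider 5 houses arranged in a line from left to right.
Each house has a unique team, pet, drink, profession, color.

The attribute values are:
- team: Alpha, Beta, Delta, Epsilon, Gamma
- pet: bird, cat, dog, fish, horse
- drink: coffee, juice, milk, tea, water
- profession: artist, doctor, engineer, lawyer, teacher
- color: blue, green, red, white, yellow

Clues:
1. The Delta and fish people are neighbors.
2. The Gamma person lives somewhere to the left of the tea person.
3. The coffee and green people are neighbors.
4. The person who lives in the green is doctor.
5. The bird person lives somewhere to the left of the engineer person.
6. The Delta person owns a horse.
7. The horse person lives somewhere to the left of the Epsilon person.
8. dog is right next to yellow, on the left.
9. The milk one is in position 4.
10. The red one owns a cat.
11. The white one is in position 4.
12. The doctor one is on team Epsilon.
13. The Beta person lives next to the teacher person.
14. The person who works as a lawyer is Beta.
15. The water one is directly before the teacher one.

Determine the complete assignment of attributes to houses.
Solution:

House | Team | Pet | Drink | Profession | Color
-----------------------------------------------
  1   | Beta | dog | water | lawyer | blue
  2   | Delta | horse | coffee | teacher | yellow
  3   | Epsilon | fish | juice | doctor | green
  4   | Gamma | bird | milk | artist | white
  5   | Alpha | cat | tea | engineer | red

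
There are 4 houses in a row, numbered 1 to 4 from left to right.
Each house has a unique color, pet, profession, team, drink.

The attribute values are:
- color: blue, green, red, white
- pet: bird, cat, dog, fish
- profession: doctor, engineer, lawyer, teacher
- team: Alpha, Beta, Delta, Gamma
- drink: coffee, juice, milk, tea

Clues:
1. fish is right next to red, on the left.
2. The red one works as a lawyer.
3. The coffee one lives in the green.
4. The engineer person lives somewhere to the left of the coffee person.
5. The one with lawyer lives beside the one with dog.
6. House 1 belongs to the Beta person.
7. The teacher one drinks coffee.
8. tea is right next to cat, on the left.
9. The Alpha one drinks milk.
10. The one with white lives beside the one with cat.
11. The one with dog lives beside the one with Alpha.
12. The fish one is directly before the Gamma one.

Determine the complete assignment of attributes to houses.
Solution:

House | Color | Pet | Profession | Team | Drink
-----------------------------------------------
  1   | white | fish | engineer | Beta | tea
  2   | red | cat | lawyer | Gamma | juice
  3   | green | dog | teacher | Delta | coffee
  4   | blue | bird | doctor | Alpha | milk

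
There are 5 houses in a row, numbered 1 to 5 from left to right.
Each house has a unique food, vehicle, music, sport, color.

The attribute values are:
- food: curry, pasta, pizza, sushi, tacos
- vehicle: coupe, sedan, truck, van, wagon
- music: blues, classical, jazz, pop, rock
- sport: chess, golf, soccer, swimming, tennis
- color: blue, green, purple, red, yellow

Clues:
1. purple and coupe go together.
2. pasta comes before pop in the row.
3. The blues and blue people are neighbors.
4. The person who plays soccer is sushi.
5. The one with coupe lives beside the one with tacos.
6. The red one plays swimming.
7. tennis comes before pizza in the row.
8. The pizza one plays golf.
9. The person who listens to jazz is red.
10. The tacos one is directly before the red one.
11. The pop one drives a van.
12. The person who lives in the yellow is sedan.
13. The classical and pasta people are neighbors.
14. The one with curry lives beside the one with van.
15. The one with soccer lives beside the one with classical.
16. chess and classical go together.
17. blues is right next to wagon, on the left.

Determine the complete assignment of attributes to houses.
Solution:

House | Food | Vehicle | Music | Sport | Color
----------------------------------------------
  1   | sushi | coupe | blues | soccer | purple
  2   | tacos | wagon | classical | chess | blue
  3   | pasta | truck | jazz | swimming | red
  4   | curry | sedan | rock | tennis | yellow
  5   | pizza | van | pop | golf | green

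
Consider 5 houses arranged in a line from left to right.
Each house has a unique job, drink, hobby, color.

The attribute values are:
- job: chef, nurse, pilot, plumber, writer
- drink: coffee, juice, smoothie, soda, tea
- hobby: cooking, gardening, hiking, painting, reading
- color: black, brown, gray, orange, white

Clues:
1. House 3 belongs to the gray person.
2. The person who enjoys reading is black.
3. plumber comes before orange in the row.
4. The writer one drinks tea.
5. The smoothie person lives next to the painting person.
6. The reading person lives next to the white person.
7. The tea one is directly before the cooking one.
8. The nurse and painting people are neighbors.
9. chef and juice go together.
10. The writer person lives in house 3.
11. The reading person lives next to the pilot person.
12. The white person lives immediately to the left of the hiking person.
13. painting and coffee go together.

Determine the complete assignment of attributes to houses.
Solution:

House | Job | Drink | Hobby | Color
-----------------------------------
  1   | nurse | smoothie | reading | black
  2   | pilot | coffee | painting | white
  3   | writer | tea | hiking | gray
  4   | plumber | soda | cooking | brown
  5   | chef | juice | gardening | orange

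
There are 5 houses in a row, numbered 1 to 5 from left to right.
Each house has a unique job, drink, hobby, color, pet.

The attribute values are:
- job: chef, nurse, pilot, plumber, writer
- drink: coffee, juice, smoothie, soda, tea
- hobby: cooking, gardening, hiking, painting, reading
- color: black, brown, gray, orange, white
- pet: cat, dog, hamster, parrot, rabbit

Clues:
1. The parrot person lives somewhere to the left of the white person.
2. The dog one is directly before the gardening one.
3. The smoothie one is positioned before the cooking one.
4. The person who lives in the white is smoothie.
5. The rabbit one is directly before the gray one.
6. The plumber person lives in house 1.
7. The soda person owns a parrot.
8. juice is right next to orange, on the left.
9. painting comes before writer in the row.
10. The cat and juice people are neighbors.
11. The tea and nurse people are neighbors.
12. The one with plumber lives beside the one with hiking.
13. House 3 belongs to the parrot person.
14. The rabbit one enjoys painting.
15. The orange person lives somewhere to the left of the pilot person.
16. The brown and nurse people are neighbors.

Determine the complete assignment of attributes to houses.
Solution:

House | Job | Drink | Hobby | Color | Pet
-----------------------------------------
  1   | plumber | tea | reading | brown | cat
  2   | nurse | juice | hiking | black | dog
  3   | chef | soda | gardening | orange | parrot
  4   | pilot | smoothie | painting | white | rabbit
  5   | writer | coffee | cooking | gray | hamster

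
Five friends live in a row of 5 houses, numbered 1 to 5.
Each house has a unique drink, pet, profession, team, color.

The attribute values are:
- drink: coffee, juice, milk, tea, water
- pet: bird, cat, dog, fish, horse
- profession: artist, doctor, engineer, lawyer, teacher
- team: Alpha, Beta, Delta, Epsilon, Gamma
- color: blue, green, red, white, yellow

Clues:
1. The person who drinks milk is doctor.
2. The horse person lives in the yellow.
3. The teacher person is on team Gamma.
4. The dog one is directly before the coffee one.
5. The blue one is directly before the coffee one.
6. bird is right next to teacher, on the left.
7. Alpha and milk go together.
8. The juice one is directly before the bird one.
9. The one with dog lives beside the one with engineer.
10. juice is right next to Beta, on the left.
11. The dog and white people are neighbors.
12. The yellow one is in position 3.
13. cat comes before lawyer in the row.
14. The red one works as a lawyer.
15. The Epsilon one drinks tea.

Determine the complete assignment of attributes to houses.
Solution:

House | Drink | Pet | Profession | Team | Color
-----------------------------------------------
  1   | juice | dog | artist | Delta | blue
  2   | coffee | bird | engineer | Beta | white
  3   | water | horse | teacher | Gamma | yellow
  4   | milk | cat | doctor | Alpha | green
  5   | tea | fish | lawyer | Epsilon | red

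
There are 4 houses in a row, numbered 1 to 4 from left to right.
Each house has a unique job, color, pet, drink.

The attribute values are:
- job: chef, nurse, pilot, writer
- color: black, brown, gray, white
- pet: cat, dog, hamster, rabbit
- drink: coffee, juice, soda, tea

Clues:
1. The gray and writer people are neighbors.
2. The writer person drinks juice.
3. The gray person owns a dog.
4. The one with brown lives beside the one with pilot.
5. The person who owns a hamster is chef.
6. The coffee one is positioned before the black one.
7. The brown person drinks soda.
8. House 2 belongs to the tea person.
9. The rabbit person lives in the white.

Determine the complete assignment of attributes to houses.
Solution:

House | Job | Color | Pet | Drink
---------------------------------
  1   | chef | brown | hamster | soda
  2   | pilot | white | rabbit | tea
  3   | nurse | gray | dog | coffee
  4   | writer | black | cat | juice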